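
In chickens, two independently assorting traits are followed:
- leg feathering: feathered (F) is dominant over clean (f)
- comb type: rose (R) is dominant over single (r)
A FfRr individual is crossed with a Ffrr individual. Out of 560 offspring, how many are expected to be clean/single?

Dihybrid cross FfRr × Ffrr — consider each gene separately:
leg feathering: Ff × Ff → 1 FF, 2 Ff, 1 ff → 3 F_ : 1 ff (out of 4)
comb type: Rr × rr → 2 Rr, 2 rr → 2 R_ : 2 rr (out of 4)
Combine (counts out of 4 × 4 = 16): feathered/rose (F_R_) = 3×2 = 6; feathered/single (F_rr) = 3×2 = 6; clean/rose (ffR_) = 1×2 = 2; clean/single (ffrr) = 1×2 = 2
Phenotype counts (out of 16): 6 feathered/rose, 6 feathered/single, 2 clean/rose, 2 clean/single
clean/single: 2 out of 16 → fraction 1/8
Expected count = 1/8 × 560 = 70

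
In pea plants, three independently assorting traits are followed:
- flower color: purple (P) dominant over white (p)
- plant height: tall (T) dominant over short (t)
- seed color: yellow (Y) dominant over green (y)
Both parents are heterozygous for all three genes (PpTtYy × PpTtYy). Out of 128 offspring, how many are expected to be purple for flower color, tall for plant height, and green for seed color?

Trihybrid cross: PpTtYy × PpTtYy
Each trait segregates independently with a 3:1 phenotypic ratio, so each gene contributes 3/4 (dominant) or 1/4 (recessive).
Target: purple (flower color), tall (plant height), green (seed color)
Probability = product of independent per-trait probabilities
= 3/4 × 3/4 × 1/4 = 9/64
Expected count = 9/64 × 128 = 18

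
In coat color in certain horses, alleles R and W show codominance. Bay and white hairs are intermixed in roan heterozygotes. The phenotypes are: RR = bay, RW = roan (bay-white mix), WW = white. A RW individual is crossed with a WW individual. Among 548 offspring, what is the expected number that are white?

Punnett square for RW × WW:
Offspring genotypes: 2 RW, 2 WW
Phenotype counts: 2 roan (bay-white mix), 2 white
white: 2 out of 4 → fraction 1/2
Expected count = 1/2 × 548 = 274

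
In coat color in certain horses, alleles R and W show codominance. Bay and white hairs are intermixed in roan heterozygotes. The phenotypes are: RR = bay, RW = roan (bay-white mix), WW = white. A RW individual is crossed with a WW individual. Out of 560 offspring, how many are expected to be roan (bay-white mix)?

Punnett square for RW × WW:
Offspring genotypes: 2 RW, 2 WW
Phenotype counts: 2 roan (bay-white mix), 2 white
roan (bay-white mix): 2 out of 4 → fraction 1/2
Expected count = 1/2 × 560 = 280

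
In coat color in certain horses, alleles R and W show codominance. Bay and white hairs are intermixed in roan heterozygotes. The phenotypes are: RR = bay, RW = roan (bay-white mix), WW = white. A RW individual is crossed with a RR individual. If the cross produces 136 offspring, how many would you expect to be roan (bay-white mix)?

Punnett square for RW × RR:
Offspring genotypes: 2 RR, 2 RW
Phenotype counts: 2 bay, 2 roan (bay-white mix)
roan (bay-white mix): 2 out of 4 → fraction 1/2
Expected count = 1/2 × 136 = 68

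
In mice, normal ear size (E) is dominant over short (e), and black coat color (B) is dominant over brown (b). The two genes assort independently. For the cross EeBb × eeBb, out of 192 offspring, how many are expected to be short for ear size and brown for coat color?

Dihybrid cross EeBb × eeBb — consider each gene separately:
ear size: Ee × ee → 2 Ee, 2 ee → 2 E_ : 2 ee (out of 4)
coat color: Bb × Bb → 1 BB, 2 Bb, 1 bb → 3 B_ : 1 bb (out of 4)
Looking for: short (ee) and brown (bb)
P(short) = 2/4, P(brown) = 1/4
P(both) = 2/4 × 1/4 = 2/16 = 1/8
Expected count = 1/8 × 192 = 24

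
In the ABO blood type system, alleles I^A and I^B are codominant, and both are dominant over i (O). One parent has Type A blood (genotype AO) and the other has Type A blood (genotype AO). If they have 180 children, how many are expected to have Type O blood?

Cross: AO × AO
Possible offspring genotypes: 1 AA, 2 AO, 1 OO
Blood type counts: 3 Type A, 1 Type O
Probability of Type O: 1/4
Expected count = 1/4 × 180 = 45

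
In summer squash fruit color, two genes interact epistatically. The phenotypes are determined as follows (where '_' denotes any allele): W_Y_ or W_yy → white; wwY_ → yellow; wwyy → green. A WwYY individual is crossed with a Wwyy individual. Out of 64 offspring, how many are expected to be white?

Cross: WwYY × Wwyy — consider each gene separately:
W gene: Ww × Ww → 1 WW, 2 Ww, 1 ww → 3 W_ : 1 ww (out of 4)
Y gene: YY × yy → 4 Yy → 4 Y_ (out of 4)
Genotype classes (out of 4 × 4 = 16): W_Y_ = 3×4 = 12; wwY_ = 1×4 = 4
Apply the phenotype rules: W_Y_ (12) → white; wwY_ (4) → yellow
Phenotype counts (out of 16): 12 white, 4 yellow
white: 12 out of 16 → fraction 3/4
Expected count = 3/4 × 64 = 48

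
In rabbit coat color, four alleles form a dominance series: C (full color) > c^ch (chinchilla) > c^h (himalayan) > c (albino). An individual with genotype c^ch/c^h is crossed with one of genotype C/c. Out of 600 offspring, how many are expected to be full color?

Cross: c^ch/c^h × C/c
Allele dominance: C > c^ch > c^h > c
Offspring genotypes: 1 C/c^ch, 1 c^ch/c, 1 C/c^h, 1 c^h/c
Phenotype counts: 2 full color, 1 chinchilla, 1 himalayan
full color: 2 out of 4 → fraction 1/2
Expected count = 1/2 × 600 = 300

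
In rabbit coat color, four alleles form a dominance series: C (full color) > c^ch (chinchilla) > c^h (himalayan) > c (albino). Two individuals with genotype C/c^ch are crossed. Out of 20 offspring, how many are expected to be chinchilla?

Cross: C/c^ch × C/c^ch
Allele dominance: C > c^ch > c^h > c
Offspring genotypes: 1 C/C, 2 C/c^ch, 1 c^ch/c^ch
Phenotype counts: 3 full color, 1 chinchilla
chinchilla: 1 out of 4 → fraction 1/4
Expected count = 1/4 × 20 = 5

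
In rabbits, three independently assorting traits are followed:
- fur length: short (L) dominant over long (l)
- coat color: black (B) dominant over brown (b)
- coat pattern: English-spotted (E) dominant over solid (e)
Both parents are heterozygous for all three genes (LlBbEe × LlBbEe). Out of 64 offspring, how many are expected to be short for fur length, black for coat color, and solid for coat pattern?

Trihybrid cross: LlBbEe × LlBbEe
Each trait segregates independently with a 3:1 phenotypic ratio, so each gene contributes 3/4 (dominant) or 1/4 (recessive).
Target: short (fur length), black (coat color), solid (coat pattern)
Probability = product of independent per-trait probabilities
= 3/4 × 3/4 × 1/4 = 9/64
Expected count = 9/64 × 64 = 9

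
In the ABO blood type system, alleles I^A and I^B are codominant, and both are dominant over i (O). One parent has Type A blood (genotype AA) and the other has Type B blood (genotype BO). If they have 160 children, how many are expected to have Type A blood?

Cross: AA × BO
Possible offspring genotypes: 2 AB, 2 AO
Blood type counts: 2 Type AB, 2 Type A
Probability of Type A: 2/4 = 1/2
Expected count = 1/2 × 160 = 80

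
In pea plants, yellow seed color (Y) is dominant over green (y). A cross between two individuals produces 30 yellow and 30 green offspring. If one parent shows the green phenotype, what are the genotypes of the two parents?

Observed offspring: 30 yellow, 30 green
The observed ratio simplifies to 1:1. One parent shows green, so its genotype must be yy. A 1:1 offspring split requires the other parent to be heterozygous (Yy).
Parent genotypes: yy × Yy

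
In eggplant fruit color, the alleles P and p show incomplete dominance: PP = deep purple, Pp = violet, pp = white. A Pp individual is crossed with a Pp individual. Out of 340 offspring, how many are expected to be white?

Punnett square for Pp × Pp:
Offspring genotypes: 1 PP, 2 Pp, 1 pp
Phenotype counts: 1 deep purple, 2 violet, 1 white
white: 1 out of 4 → fraction 1/4
Expected count = 1/4 × 340 = 85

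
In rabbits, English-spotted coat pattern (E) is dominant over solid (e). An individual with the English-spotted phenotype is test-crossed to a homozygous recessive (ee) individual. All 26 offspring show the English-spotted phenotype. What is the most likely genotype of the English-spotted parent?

Test cross: ? × ee
All offspring are English-spotted.
If the unknown parent were heterozygous (Ee), about half of 26 offspring would be solid; none are. The unknown parent is most likely homozygous dominant (EE).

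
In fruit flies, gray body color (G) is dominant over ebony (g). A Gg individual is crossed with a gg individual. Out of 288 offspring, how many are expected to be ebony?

Punnett square for Gg × gg:
Offspring genotypes: 2 Gg, 2 gg
gray: 2, ebony: 2
ebony: 2 out of 4 → fraction 1/2
Expected count = 1/2 × 288 = 144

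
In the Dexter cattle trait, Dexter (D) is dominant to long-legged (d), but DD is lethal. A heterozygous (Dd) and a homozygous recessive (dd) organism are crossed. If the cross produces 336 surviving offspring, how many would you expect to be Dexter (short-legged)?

Cross: Dd × dd
Punnett square offspring (before lethality): 2 Dd, 2 dd
No DD offspring are produced in this cross.
Dexter (short-legged): 2 out of 4 → fraction 1/2
Expected count = 1/2 × 336 = 168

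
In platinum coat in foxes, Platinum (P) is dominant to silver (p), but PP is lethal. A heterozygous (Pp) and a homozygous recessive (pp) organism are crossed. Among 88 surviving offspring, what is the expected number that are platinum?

Cross: Pp × pp
Punnett square offspring (before lethality): 2 Pp, 2 pp
No PP offspring are produced in this cross.
platinum: 2 out of 4 → fraction 1/2
Expected count = 1/2 × 88 = 44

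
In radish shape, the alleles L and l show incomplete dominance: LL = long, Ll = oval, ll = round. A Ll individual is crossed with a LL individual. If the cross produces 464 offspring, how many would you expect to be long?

Punnett square for Ll × LL:
Offspring genotypes: 2 LL, 2 Ll
Phenotype counts: 2 long, 2 oval
long: 2 out of 4 → fraction 1/2
Expected count = 1/2 × 464 = 232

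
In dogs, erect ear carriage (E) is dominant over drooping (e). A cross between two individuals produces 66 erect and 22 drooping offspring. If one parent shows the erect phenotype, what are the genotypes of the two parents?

Observed offspring: 66 erect, 22 drooping
The observed ratio simplifies to 3:1. Drooping (ee) offspring appear, so each parent must contribute one e allele. The parent stated to show erect carries E, so it is Ee. The other parent is then either Ee or ee: Ee × ee would give a 1:1 split, whereas Ee × Ee gives 3:1 — matching the data. So both parents are heterozygous (Ee × Ee).
Parent genotypes: Ee × Ee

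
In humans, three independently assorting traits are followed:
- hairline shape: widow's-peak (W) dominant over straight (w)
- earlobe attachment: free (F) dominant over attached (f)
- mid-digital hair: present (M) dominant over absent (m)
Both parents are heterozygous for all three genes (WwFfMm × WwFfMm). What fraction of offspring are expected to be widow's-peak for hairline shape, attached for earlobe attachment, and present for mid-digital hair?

Trihybrid cross: WwFfMm × WwFfMm
Each trait segregates independently with a 3:1 phenotypic ratio, so each gene contributes 3/4 (dominant) or 1/4 (recessive).
Target: widow's-peak (hairline shape), attached (earlobe attachment), present (mid-digital hair)
Probability = product of independent per-trait probabilities
= 3/4 × 1/4 × 3/4 = 9/64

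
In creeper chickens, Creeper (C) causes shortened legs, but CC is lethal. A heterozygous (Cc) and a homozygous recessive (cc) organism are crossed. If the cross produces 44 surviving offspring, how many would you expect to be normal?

Cross: Cc × cc
Punnett square offspring (before lethality): 2 Cc, 2 cc
No CC offspring are produced in this cross.
normal: 2 out of 4 → fraction 1/2
Expected count = 1/2 × 44 = 22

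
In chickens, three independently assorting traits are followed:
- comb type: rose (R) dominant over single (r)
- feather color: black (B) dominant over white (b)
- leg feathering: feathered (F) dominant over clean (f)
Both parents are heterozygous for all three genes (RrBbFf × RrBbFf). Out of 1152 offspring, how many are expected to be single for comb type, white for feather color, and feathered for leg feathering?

Trihybrid cross: RrBbFf × RrBbFf
Each trait segregates independently with a 3:1 phenotypic ratio, so each gene contributes 3/4 (dominant) or 1/4 (recessive).
Target: single (comb type), white (feather color), feathered (leg feathering)
Probability = product of independent per-trait probabilities
= 1/4 × 1/4 × 3/4 = 3/64
Expected count = 3/64 × 1152 = 54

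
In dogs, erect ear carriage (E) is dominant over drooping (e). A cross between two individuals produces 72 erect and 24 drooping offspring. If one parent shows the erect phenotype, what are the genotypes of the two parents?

Observed offspring: 72 erect, 24 drooping
The observed ratio simplifies to 3:1. Drooping (ee) offspring appear, so each parent must contribute one e allele. The parent stated to show erect carries E, so it is Ee. The other parent is then either Ee or ee: Ee × ee would give a 1:1 split, whereas Ee × Ee gives 3:1 — matching the data. So both parents are heterozygous (Ee × Ee).
Parent genotypes: Ee × Ee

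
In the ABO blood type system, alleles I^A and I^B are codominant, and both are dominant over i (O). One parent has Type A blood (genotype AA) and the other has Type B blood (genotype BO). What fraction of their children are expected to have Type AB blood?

Cross: AA × BO
Possible offspring genotypes: 2 AB, 2 AO
Blood type counts: 2 Type AB, 2 Type A
Probability of Type AB: 2/4 = 1/2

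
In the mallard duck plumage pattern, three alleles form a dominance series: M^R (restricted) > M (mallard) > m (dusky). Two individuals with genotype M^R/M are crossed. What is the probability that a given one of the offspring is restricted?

Cross: M^R/M × M^R/M
Allele dominance: M^R > M > m
Offspring genotypes: 1 M^R/M^R, 2 M^R/M, 1 M/M
Phenotype counts: 3 restricted, 1 mallard
restricted: 3 out of 4
Probability: 3/4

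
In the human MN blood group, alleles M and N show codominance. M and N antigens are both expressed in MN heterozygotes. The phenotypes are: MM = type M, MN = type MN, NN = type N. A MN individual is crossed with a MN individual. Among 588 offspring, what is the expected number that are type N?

Punnett square for MN × MN:
Offspring genotypes: 1 MM, 2 MN, 1 NN
Phenotype counts: 1 type M, 2 type MN, 1 type N
type N: 1 out of 4 → fraction 1/4
Expected count = 1/4 × 588 = 147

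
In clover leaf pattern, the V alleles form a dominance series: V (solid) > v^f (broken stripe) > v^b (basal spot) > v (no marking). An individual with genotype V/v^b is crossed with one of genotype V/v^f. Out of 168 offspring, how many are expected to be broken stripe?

Cross: V/v^b × V/v^f
Allele dominance: V > v^f > v^b > v
Offspring genotypes: 1 V/V, 1 V/v^f, 1 V/v^b, 1 v^f/v^b
Phenotype counts: 3 solid, 1 broken stripe
broken stripe: 1 out of 4 → fraction 1/4
Expected count = 1/4 × 168 = 42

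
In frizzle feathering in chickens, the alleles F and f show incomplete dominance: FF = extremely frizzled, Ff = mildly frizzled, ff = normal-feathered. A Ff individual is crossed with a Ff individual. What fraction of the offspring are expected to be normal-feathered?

Punnett square for Ff × Ff:
Offspring genotypes: 1 FF, 2 Ff, 1 ff
Phenotype counts: 1 extremely frizzled, 2 mildly frizzled, 1 normal-feathered
normal-feathered: 1 out of 4
Probability: 1/4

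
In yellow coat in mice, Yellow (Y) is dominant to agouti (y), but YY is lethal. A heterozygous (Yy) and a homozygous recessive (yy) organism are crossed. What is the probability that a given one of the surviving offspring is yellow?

Cross: Yy × yy
Punnett square offspring (before lethality): 2 Yy, 2 yy
No YY offspring are produced in this cross.
yellow: 2 out of 4
Probability: 2/4 = 1/2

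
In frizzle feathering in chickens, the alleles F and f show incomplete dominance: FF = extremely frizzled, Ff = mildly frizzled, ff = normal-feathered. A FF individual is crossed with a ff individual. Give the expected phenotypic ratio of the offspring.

Punnett square for FF × ff:
Offspring genotypes: 4 Ff
Phenotype counts: 4 mildly frizzled
Ratio: all mildly frizzled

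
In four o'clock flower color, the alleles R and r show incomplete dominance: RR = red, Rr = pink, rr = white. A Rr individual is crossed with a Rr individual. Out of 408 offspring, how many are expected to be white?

Punnett square for Rr × Rr:
Offspring genotypes: 1 RR, 2 Rr, 1 rr
Phenotype counts: 1 red, 2 pink, 1 white
white: 1 out of 4 → fraction 1/4
Expected count = 1/4 × 408 = 102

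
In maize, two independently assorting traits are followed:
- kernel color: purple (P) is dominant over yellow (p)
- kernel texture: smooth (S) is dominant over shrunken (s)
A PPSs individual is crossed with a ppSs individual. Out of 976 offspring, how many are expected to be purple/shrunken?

Dihybrid cross PPSs × ppSs — consider each gene separately:
kernel color: PP × pp → 4 Pp → 4 P_ (out of 4)
kernel texture: Ss × Ss → 1 SS, 2 Ss, 1 ss → 3 S_ : 1 ss (out of 4)
Combine (counts out of 4 × 4 = 16): purple/smooth (P_S_) = 4×3 = 12; purple/shrunken (P_ss) = 4×1 = 4
Phenotype counts (out of 16): 12 purple/smooth, 4 purple/shrunken
purple/shrunken: 4 out of 16 → fraction 1/4
Expected count = 1/4 × 976 = 244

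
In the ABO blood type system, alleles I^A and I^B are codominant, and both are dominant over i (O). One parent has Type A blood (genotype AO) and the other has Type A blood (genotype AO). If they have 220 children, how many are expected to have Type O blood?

Cross: AO × AO
Possible offspring genotypes: 1 AA, 2 AO, 1 OO
Blood type counts: 3 Type A, 1 Type O
Probability of Type O: 1/4
Expected count = 1/4 × 220 = 55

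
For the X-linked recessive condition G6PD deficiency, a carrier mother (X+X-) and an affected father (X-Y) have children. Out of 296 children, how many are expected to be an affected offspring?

Cross: X+X- × X-Y
Offspring: 1 X+X-, 1 X+Y, 1 X-X-, 1 X-Y
Probability of an affected offspring: 2/4 = 1/2
Expected count = 1/2 × 296 = 148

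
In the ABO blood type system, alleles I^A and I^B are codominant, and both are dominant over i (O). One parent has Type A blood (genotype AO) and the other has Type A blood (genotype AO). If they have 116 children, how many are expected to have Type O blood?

Cross: AO × AO
Possible offspring genotypes: 1 AA, 2 AO, 1 OO
Blood type counts: 3 Type A, 1 Type O
Probability of Type O: 1/4
Expected count = 1/4 × 116 = 29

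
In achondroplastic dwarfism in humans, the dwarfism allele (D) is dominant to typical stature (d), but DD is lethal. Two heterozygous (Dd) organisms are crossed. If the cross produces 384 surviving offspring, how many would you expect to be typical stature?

Cross: Dd × Dd
Punnett square offspring (before lethality): 1 DD, 2 Dd, 1 dd
The DD genotype is lethal (embryos die); surviving offspring: 2 Dd, 1 dd
typical stature: 1 out of 3 → fraction 1/3
Expected count = 1/3 × 384 = 128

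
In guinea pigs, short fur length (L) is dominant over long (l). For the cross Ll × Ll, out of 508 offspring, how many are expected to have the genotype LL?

Punnett square for Ll × Ll:
Offspring genotypes: 1 LL, 2 Ll, 1 ll
Total offspring: 4
Count with target: 1
Probability: 1/4
Expected count = 1/4 × 508 = 127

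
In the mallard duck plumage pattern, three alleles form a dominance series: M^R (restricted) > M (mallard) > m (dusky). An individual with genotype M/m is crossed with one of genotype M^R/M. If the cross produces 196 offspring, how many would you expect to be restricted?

Cross: M/m × M^R/M
Allele dominance: M^R > M > m
Offspring genotypes: 1 M^R/M, 1 M/M, 1 M^R/m, 1 M/m
Phenotype counts: 2 restricted, 2 mallard
restricted: 2 out of 4 → fraction 1/2
Expected count = 1/2 × 196 = 98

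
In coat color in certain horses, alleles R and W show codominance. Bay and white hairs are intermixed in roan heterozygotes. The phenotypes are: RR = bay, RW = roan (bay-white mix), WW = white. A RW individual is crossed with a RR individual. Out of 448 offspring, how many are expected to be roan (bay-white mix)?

Punnett square for RW × RR:
Offspring genotypes: 2 RR, 2 RW
Phenotype counts: 2 bay, 2 roan (bay-white mix)
roan (bay-white mix): 2 out of 4 → fraction 1/2
Expected count = 1/2 × 448 = 224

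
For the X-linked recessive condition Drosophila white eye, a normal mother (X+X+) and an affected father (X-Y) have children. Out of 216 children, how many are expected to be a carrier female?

Cross: X+X+ × X-Y
Offspring: 2 X+X-, 2 X+Y
Probability of a carrier female: 2/4 = 1/2
Expected count = 1/2 × 216 = 108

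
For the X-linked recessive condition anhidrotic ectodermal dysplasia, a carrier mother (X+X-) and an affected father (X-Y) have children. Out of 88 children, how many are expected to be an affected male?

Cross: X+X- × X-Y
Offspring: 1 X+X-, 1 X+Y, 1 X-X-, 1 X-Y
Probability of an affected male: 1/4
Expected count = 1/4 × 88 = 22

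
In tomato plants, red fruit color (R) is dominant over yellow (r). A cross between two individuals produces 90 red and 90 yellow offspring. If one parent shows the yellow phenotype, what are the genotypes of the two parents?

Observed offspring: 90 red, 90 yellow
The observed ratio simplifies to 1:1. One parent shows yellow, so its genotype must be rr. A 1:1 offspring split requires the other parent to be heterozygous (Rr).
Parent genotypes: rr × Rr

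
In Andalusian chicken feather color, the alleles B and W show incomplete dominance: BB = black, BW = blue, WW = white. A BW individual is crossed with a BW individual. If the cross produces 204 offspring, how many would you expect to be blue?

Punnett square for BW × BW:
Offspring genotypes: 1 BB, 2 BW, 1 WW
Phenotype counts: 1 black, 2 blue, 1 white
blue: 2 out of 4 → fraction 1/2
Expected count = 1/2 × 204 = 102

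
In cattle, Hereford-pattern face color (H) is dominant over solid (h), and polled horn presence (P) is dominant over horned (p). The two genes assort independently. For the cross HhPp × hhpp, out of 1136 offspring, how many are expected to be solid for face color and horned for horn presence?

Dihybrid cross HhPp × hhpp — consider each gene separately:
face color: Hh × hh → 2 Hh, 2 hh → 2 H_ : 2 hh (out of 4)
horn presence: Pp × pp → 2 Pp, 2 pp → 2 P_ : 2 pp (out of 4)
Looking for: solid (hh) and horned (pp)
P(solid) = 2/4, P(horned) = 2/4
P(both) = 2/4 × 2/4 = 4/16 = 1/4
Expected count = 1/4 × 1136 = 284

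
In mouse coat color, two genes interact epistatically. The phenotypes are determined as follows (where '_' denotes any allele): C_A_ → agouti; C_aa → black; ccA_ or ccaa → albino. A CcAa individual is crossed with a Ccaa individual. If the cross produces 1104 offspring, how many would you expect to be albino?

Cross: CcAa × Ccaa — consider each gene separately:
C gene: Cc × Cc → 1 CC, 2 Cc, 1 cc → 3 C_ : 1 cc (out of 4)
A gene: Aa × aa → 2 Aa, 2 aa → 2 A_ : 2 aa (out of 4)
Genotype classes (out of 4 × 4 = 16): C_A_ = 3×2 = 6; C_aa = 3×2 = 6; ccA_ = 1×2 = 2; ccaa = 1×2 = 2
Apply the phenotype rules: C_A_ (6) → agouti; C_aa (6) → black; ccA_ (2) + ccaa (2) → albino
Phenotype counts (out of 16): 6 agouti, 6 black, 4 albino
albino: 4 out of 16 → fraction 1/4
Expected count = 1/4 × 1104 = 276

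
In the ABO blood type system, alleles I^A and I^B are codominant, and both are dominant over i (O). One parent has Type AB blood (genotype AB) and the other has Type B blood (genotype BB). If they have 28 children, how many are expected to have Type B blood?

Cross: AB × BB
Possible offspring genotypes: 2 AB, 2 BB
Blood type counts: 2 Type AB, 2 Type B
Probability of Type B: 2/4 = 1/2
Expected count = 1/2 × 28 = 14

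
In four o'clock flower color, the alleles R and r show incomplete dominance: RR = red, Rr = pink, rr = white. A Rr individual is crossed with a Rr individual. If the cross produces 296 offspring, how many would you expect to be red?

Punnett square for Rr × Rr:
Offspring genotypes: 1 RR, 2 Rr, 1 rr
Phenotype counts: 1 red, 2 pink, 1 white
red: 1 out of 4 → fraction 1/4
Expected count = 1/4 × 296 = 74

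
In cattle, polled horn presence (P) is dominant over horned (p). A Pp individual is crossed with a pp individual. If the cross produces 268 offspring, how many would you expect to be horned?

Punnett square for Pp × pp:
Offspring genotypes: 2 Pp, 2 pp
polled: 2, horned: 2
horned: 2 out of 4 → fraction 1/2
Expected count = 1/2 × 268 = 134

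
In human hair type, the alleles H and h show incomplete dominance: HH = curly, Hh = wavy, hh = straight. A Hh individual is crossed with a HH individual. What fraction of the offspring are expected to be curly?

Punnett square for Hh × HH:
Offspring genotypes: 2 HH, 2 Hh
Phenotype counts: 2 curly, 2 wavy
curly: 2 out of 4
Probability: 2/4 = 1/2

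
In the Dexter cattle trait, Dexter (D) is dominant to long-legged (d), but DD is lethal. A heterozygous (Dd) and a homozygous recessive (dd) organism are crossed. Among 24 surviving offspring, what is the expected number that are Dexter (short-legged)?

Cross: Dd × dd
Punnett square offspring (before lethality): 2 Dd, 2 dd
No DD offspring are produced in this cross.
Dexter (short-legged): 2 out of 4 → fraction 1/2
Expected count = 1/2 × 24 = 12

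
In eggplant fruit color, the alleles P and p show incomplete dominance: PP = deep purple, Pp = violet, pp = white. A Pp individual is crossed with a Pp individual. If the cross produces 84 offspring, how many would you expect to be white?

Punnett square for Pp × Pp:
Offspring genotypes: 1 PP, 2 Pp, 1 pp
Phenotype counts: 1 deep purple, 2 violet, 1 white
white: 1 out of 4 → fraction 1/4
Expected count = 1/4 × 84 = 21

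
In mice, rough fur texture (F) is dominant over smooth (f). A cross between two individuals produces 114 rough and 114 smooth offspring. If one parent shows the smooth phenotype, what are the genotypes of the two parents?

Observed offspring: 114 rough, 114 smooth
The observed ratio simplifies to 1:1. One parent shows smooth, so its genotype must be ff. A 1:1 offspring split requires the other parent to be heterozygous (Ff).
Parent genotypes: ff × Ff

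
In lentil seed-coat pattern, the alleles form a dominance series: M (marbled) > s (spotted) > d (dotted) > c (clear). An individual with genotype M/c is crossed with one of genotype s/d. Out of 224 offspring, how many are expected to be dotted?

Cross: M/c × s/d
Allele dominance: M > s > d > c
Offspring genotypes: 1 M/s, 1 M/d, 1 s/c, 1 d/c
Phenotype counts: 2 marbled, 1 spotted, 1 dotted
dotted: 1 out of 4 → fraction 1/4
Expected count = 1/4 × 224 = 56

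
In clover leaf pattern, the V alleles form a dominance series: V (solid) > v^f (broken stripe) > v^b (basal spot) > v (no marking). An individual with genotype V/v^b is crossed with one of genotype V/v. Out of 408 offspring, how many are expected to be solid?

Cross: V/v^b × V/v
Allele dominance: V > v^f > v^b > v
Offspring genotypes: 1 V/V, 1 V/v, 1 V/v^b, 1 v^b/v
Phenotype counts: 3 solid, 1 basal spot
solid: 3 out of 4 → fraction 3/4
Expected count = 3/4 × 408 = 306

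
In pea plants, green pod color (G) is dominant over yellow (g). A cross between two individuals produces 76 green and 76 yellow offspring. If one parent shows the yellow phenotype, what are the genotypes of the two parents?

Observed offspring: 76 green, 76 yellow
The observed ratio simplifies to 1:1. One parent shows yellow, so its genotype must be gg. A 1:1 offspring split requires the other parent to be heterozygous (Gg).
Parent genotypes: gg × Gg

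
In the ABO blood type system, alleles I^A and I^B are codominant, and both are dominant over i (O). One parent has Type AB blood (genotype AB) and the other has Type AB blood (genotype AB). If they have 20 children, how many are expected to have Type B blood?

Cross: AB × AB
Possible offspring genotypes: 1 AA, 2 AB, 1 BB
Blood type counts: 1 Type A, 2 Type AB, 1 Type B
Probability of Type B: 1/4
Expected count = 1/4 × 20 = 5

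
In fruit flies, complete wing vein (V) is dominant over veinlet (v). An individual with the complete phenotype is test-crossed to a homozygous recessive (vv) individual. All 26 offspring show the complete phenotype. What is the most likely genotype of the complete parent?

Test cross: ? × vv
All offspring are complete.
If the unknown parent were heterozygous (Vv), about half of 26 offspring would be veinlet; none are. The unknown parent is most likely homozygous dominant (VV).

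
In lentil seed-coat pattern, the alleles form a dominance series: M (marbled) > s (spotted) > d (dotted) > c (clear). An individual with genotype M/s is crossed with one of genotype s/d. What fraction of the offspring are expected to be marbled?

Cross: M/s × s/d
Allele dominance: M > s > d > c
Offspring genotypes: 1 M/s, 1 M/d, 1 s/s, 1 s/d
Phenotype counts: 2 marbled, 2 spotted
marbled: 2 out of 4
Probability: 2/4 = 1/2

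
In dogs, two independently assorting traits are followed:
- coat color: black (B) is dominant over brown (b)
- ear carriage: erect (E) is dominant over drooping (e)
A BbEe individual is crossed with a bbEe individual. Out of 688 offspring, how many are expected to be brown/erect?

Dihybrid cross BbEe × bbEe — consider each gene separately:
coat color: Bb × bb → 2 Bb, 2 bb → 2 B_ : 2 bb (out of 4)
ear carriage: Ee × Ee → 1 EE, 2 Ee, 1 ee → 3 E_ : 1 ee (out of 4)
Combine (counts out of 4 × 4 = 16): black/erect (B_E_) = 2×3 = 6; black/drooping (B_ee) = 2×1 = 2; brown/erect (bbE_) = 2×3 = 6; brown/drooping (bbee) = 2×1 = 2
Phenotype counts (out of 16): 6 black/erect, 2 black/drooping, 6 brown/erect, 2 brown/drooping
brown/erect: 6 out of 16 → fraction 3/8
Expected count = 3/8 × 688 = 258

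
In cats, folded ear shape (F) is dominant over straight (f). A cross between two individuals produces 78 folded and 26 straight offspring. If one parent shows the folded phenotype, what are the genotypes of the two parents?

Observed offspring: 78 folded, 26 straight
The observed ratio simplifies to 3:1. Straight (ff) offspring appear, so each parent must contribute one f allele. The parent stated to show folded carries F, so it is Ff. The other parent is then either Ff or ff: Ff × ff would give a 1:1 split, whereas Ff × Ff gives 3:1 — matching the data. So both parents are heterozygous (Ff × Ff).
Parent genotypes: Ff × Ff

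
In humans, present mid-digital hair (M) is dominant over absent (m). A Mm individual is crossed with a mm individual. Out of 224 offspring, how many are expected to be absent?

Punnett square for Mm × mm:
Offspring genotypes: 2 Mm, 2 mm
present: 2, absent: 2
absent: 2 out of 4 → fraction 1/2
Expected count = 1/2 × 224 = 112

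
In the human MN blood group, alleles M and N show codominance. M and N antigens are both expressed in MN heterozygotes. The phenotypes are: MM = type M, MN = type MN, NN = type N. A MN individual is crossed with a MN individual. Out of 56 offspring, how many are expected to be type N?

Punnett square for MN × MN:
Offspring genotypes: 1 MM, 2 MN, 1 NN
Phenotype counts: 1 type M, 2 type MN, 1 type N
type N: 1 out of 4 → fraction 1/4
Expected count = 1/4 × 56 = 14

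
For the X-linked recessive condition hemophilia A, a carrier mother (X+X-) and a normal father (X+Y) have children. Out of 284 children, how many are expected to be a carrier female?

Cross: X+X- × X+Y
Offspring: 1 X+X+, 1 X+Y, 1 X+X-, 1 X-Y
Probability of a carrier female: 1/4
Expected count = 1/4 × 284 = 71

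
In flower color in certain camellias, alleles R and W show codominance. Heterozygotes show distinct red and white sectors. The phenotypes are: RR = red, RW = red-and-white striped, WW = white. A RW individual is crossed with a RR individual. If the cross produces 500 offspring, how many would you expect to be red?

Punnett square for RW × RR:
Offspring genotypes: 2 RR, 2 RW
Phenotype counts: 2 red, 2 red-and-white striped
red: 2 out of 4 → fraction 1/2
Expected count = 1/2 × 500 = 250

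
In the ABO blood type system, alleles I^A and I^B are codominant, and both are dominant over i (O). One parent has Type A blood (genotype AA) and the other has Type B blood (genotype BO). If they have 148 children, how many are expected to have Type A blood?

Cross: AA × BO
Possible offspring genotypes: 2 AB, 2 AO
Blood type counts: 2 Type AB, 2 Type A
Probability of Type A: 2/4 = 1/2
Expected count = 1/2 × 148 = 74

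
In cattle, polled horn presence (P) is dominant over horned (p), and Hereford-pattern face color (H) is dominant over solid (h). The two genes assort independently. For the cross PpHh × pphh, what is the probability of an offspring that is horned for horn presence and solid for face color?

Dihybrid cross PpHh × pphh — consider each gene separately:
horn presence: Pp × pp → 2 Pp, 2 pp → 2 P_ : 2 pp (out of 4)
face color: Hh × hh → 2 Hh, 2 hh → 2 H_ : 2 hh (out of 4)
Looking for: horned (pp) and solid (hh)
P(horned) = 2/4, P(solid) = 2/4
P(both) = 2/4 × 2/4 = 4/16 = 1/4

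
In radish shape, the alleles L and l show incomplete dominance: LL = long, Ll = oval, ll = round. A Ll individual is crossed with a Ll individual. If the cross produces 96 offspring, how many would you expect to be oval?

Punnett square for Ll × Ll:
Offspring genotypes: 1 LL, 2 Ll, 1 ll
Phenotype counts: 1 long, 2 oval, 1 round
oval: 2 out of 4 → fraction 1/2
Expected count = 1/2 × 96 = 48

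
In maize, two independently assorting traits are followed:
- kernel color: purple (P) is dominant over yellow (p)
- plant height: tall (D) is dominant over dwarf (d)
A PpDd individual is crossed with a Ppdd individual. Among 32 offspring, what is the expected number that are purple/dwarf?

Dihybrid cross PpDd × Ppdd — consider each gene separately:
kernel color: Pp × Pp → 1 PP, 2 Pp, 1 pp → 3 P_ : 1 pp (out of 4)
plant height: Dd × dd → 2 Dd, 2 dd → 2 D_ : 2 dd (out of 4)
Combine (counts out of 4 × 4 = 16): purple/tall (P_D_) = 3×2 = 6; purple/dwarf (P_dd) = 3×2 = 6; yellow/tall (ppD_) = 1×2 = 2; yellow/dwarf (ppdd) = 1×2 = 2
Phenotype counts (out of 16): 6 purple/tall, 6 purple/dwarf, 2 yellow/tall, 2 yellow/dwarf
purple/dwarf: 6 out of 16 → fraction 3/8
Expected count = 3/8 × 32 = 12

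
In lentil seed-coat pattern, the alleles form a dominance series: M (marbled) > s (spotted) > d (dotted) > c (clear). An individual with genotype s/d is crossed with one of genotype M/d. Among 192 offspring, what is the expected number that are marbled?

Cross: s/d × M/d
Allele dominance: M > s > d > c
Offspring genotypes: 1 M/s, 1 s/d, 1 M/d, 1 d/d
Phenotype counts: 2 marbled, 1 spotted, 1 dotted
marbled: 2 out of 4 → fraction 1/2
Expected count = 1/2 × 192 = 96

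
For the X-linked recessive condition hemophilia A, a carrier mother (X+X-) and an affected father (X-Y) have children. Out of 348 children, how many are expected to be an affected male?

Cross: X+X- × X-Y
Offspring: 1 X+X-, 1 X+Y, 1 X-X-, 1 X-Y
Probability of an affected male: 1/4
Expected count = 1/4 × 348 = 87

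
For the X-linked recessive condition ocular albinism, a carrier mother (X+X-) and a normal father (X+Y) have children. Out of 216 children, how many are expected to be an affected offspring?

Cross: X+X- × X+Y
Offspring: 1 X+X+, 1 X+Y, 1 X+X-, 1 X-Y
Probability of an affected offspring: 1/4
Expected count = 1/4 × 216 = 54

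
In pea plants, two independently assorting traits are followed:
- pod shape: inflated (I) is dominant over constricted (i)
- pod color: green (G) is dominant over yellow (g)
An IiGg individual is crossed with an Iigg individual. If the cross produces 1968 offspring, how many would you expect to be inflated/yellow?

Dihybrid cross IiGg × Iigg — consider each gene separately:
pod shape: Ii × Ii → 1 II, 2 Ii, 1 ii → 3 I_ : 1 ii (out of 4)
pod color: Gg × gg → 2 Gg, 2 gg → 2 G_ : 2 gg (out of 4)
Combine (counts out of 4 × 4 = 16): inflated/green (I_G_) = 3×2 = 6; inflated/yellow (I_gg) = 3×2 = 6; constricted/green (iiG_) = 1×2 = 2; constricted/yellow (iigg) = 1×2 = 2
Phenotype counts (out of 16): 6 inflated/green, 6 inflated/yellow, 2 constricted/green, 2 constricted/yellow
inflated/yellow: 6 out of 16 → fraction 3/8
Expected count = 3/8 × 1968 = 738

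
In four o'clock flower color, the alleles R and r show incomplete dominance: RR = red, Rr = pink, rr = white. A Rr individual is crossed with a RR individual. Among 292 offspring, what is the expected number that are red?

Punnett square for Rr × RR:
Offspring genotypes: 2 RR, 2 Rr
Phenotype counts: 2 red, 2 pink
red: 2 out of 4 → fraction 1/2
Expected count = 1/2 × 292 = 146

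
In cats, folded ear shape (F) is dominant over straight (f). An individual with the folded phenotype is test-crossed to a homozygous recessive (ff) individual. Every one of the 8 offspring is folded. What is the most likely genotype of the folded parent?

Test cross: ? × ff
All offspring are folded.
If the unknown parent were heterozygous (Ff), about half of 8 offspring would be straight; none are. The unknown parent is most likely homozygous dominant (FF).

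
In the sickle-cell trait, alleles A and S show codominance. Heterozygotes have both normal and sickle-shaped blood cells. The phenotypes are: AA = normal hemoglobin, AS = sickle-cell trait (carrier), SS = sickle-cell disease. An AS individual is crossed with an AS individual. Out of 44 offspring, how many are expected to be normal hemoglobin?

Punnett square for AS × AS:
Offspring genotypes: 1 AA, 2 AS, 1 SS
Phenotype counts: 1 normal hemoglobin, 2 sickle-cell trait (carrier), 1 sickle-cell disease
normal hemoglobin: 1 out of 4 → fraction 1/4
Expected count = 1/4 × 44 = 11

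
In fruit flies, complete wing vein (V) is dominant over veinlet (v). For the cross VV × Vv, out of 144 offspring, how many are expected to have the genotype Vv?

Punnett square for VV × Vv:
Offspring genotypes: 2 VV, 2 Vv
Total offspring: 4
Count with target: 2
Probability: 2/4 = 1/2
Expected count = 1/2 × 144 = 72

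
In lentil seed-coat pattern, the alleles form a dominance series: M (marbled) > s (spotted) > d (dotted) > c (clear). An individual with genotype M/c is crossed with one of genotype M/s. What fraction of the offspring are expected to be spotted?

Cross: M/c × M/s
Allele dominance: M > s > d > c
Offspring genotypes: 1 M/M, 1 M/s, 1 M/c, 1 s/c
Phenotype counts: 3 marbled, 1 spotted
spotted: 1 out of 4
Probability: 1/4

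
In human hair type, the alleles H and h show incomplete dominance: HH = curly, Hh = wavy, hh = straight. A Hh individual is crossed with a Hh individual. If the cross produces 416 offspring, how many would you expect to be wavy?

Punnett square for Hh × Hh:
Offspring genotypes: 1 HH, 2 Hh, 1 hh
Phenotype counts: 1 curly, 2 wavy, 1 straight
wavy: 2 out of 4 → fraction 1/2
Expected count = 1/2 × 416 = 208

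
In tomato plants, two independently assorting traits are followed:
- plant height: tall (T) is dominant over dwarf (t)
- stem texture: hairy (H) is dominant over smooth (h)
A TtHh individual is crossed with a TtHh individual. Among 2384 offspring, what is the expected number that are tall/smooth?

Dihybrid cross TtHh × TtHh — consider each gene separately:
plant height: Tt × Tt → 1 TT, 2 Tt, 1 tt → 3 T_ : 1 tt (out of 4)
stem texture: Hh × Hh → 1 HH, 2 Hh, 1 hh → 3 H_ : 1 hh (out of 4)
Combine (counts out of 4 × 4 = 16): tall/hairy (T_H_) = 3×3 = 9; tall/smooth (T_hh) = 3×1 = 3; dwarf/hairy (ttH_) = 1×3 = 3; dwarf/smooth (tthh) = 1×1 = 1
Phenotype counts (out of 16): 9 tall/hairy, 3 tall/smooth, 3 dwarf/hairy, 1 dwarf/smooth
tall/smooth: 3 out of 16 → fraction 3/16
Expected count = 3/16 × 2384 = 447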